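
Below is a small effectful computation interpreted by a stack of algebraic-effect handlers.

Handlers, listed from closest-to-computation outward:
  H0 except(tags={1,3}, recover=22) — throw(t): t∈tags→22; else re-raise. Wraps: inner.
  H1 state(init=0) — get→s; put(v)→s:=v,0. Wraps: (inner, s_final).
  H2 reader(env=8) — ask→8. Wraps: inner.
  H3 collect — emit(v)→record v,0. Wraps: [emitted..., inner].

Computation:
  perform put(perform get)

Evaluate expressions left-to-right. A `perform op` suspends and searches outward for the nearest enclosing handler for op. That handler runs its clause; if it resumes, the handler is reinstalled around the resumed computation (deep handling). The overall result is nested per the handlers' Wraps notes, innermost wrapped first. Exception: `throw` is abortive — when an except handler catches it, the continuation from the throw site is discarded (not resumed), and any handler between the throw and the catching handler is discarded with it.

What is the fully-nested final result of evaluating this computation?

Answer: [(0, 0)]

Step-by-step:
get @ H1 ⇒ 0
put(0) @ H1 ⇒ s:=0
H0 returns 0
H1 returns (0, 0)
H2 returns (0, 0)
H3 returns [(0, 0)]
= [(0, 0)]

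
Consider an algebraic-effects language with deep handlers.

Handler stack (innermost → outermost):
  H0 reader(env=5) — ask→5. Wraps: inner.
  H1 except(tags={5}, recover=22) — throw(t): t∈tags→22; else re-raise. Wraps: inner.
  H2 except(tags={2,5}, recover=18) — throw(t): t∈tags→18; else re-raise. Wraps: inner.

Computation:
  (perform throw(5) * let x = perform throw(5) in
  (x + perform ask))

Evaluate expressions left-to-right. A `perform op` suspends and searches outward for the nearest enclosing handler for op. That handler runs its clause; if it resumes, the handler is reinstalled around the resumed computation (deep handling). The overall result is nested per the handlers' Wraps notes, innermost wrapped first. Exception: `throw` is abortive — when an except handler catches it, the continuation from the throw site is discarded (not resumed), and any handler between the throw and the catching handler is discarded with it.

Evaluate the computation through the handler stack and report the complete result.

Answer: 22

Step-by-step:
throw(5) @ H1 caught ⇒ 22
H2 returns 22
= 22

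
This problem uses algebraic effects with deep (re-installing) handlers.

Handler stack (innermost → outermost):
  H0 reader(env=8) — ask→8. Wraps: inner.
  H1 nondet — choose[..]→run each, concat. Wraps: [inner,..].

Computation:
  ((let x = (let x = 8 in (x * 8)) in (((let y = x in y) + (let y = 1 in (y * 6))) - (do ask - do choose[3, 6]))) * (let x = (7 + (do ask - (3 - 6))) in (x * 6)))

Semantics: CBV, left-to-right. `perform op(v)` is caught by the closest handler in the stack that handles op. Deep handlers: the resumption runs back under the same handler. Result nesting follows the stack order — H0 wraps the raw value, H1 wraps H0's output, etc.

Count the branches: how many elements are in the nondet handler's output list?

Answer: 2

Step-by-step:
ask @ H0 ⇒ 8
choose[3, 6] @ H1
  branch[0] choose=3:
    ask @ H0 ⇒ 8
    H0 returns 7020
    H1 returns [7020]
  branch[1] choose=6:
    ask @ H0 ⇒ 8
    H0 returns 7344
    H1 returns [7344]
= [7020, 7344]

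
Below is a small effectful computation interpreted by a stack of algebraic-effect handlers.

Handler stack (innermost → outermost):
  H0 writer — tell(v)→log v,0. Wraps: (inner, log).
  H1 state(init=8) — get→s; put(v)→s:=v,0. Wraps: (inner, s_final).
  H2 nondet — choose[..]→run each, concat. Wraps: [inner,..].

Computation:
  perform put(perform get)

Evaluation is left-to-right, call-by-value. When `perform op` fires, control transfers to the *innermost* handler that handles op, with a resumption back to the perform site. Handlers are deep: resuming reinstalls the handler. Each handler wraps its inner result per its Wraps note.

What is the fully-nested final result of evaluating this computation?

Working:
get @ H1 ⇒ 8
put(8) @ H1 ⇒ s:=8
H0 returns (0, ())
H1 returns ((0, ()), 8)
H2 returns [((0, ()), 8)]
= [((0, ()), 8)]

Answer: [((0, ()), 8)]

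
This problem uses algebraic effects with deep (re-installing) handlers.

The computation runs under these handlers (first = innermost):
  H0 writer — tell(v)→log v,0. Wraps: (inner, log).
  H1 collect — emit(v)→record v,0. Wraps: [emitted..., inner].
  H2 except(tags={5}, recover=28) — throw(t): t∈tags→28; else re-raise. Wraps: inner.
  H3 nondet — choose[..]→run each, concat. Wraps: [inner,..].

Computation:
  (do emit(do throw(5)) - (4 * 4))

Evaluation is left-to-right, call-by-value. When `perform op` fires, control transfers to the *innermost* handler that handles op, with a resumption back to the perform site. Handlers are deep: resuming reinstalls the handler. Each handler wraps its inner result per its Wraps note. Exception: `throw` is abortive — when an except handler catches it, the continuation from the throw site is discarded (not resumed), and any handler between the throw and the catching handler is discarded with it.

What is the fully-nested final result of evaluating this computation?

Step-by-step:
throw(5) @ H2 caught ⇒ 28
H3 returns [28]
= [28]

Answer: [28]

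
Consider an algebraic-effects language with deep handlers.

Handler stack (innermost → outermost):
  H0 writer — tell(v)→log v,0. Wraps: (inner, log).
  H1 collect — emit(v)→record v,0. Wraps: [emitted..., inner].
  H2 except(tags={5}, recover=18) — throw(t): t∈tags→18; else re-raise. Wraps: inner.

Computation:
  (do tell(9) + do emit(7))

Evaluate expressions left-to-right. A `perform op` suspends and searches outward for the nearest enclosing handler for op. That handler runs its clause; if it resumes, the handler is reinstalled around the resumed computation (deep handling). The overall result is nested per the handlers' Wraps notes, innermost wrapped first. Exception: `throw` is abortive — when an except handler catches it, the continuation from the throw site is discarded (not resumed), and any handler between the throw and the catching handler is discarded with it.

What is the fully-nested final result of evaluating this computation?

Step-by-step:
tell(9) @ H0 ⇒ log+=9
emit(7) @ H1 ⇒ out+=7
H0 returns (0, (9))
H1 returns [7, (0, (9))]
H2 returns [7, (0, (9))]
= [7, (0, (9))]

Answer: [7, (0, (9))]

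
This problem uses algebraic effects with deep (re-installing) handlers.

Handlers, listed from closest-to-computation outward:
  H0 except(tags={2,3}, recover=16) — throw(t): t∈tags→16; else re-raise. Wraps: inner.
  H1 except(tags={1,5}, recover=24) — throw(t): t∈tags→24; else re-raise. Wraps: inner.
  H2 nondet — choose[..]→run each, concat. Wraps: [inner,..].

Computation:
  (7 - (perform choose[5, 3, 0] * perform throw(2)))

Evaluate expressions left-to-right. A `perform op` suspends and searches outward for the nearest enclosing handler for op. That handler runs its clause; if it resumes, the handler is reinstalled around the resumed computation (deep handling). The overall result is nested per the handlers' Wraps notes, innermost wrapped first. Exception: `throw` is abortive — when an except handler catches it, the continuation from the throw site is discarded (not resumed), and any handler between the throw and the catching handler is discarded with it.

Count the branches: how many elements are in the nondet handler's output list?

Answer: 3

Working:
choose[5, 3, 0] @ H2
  branch[0] choose=5:
    throw(2) @ H0 caught ⇒ 16
    H1 returns 16
    H2 returns [16]
  branch[1] choose=3:
    throw(2) @ H0 caught ⇒ 16
    H1 returns 16
    H2 returns [16]
  branch[2] choose=0:
    throw(2) @ H0 caught ⇒ 16
    H1 returns 16
    H2 returns [16]
= [16, 16, 16]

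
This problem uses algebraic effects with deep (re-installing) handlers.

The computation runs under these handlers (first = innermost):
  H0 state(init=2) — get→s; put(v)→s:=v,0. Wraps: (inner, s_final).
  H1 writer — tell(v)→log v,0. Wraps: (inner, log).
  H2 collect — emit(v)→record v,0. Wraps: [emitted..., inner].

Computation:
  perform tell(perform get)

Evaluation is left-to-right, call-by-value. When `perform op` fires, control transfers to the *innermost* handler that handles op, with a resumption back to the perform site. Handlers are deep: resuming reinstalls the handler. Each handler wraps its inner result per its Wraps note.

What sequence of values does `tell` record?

Evaluation trace:
get @ H0 ⇒ 2
tell(2) @ H1 ⇒ log+=2
H0 returns (0, 2)
H1 returns ((0, 2), (2))
H2 returns [((0, 2), (2))]
= [((0, 2), (2))]

Answer: (2)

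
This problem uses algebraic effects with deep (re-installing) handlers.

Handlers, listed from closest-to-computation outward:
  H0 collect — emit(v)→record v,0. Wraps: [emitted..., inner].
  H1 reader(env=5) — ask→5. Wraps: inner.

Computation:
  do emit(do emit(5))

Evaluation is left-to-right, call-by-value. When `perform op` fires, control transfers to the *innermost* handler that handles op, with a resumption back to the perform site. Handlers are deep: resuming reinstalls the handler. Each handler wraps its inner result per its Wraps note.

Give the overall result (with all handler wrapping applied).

Step-by-step:
emit(5) @ H0 ⇒ out+=5
emit(0) @ H0 ⇒ out+=0
H0 returns [5, 0, 0]
H1 returns [5, 0, 0]
= [5, 0, 0]

Answer: [5, 0, 0]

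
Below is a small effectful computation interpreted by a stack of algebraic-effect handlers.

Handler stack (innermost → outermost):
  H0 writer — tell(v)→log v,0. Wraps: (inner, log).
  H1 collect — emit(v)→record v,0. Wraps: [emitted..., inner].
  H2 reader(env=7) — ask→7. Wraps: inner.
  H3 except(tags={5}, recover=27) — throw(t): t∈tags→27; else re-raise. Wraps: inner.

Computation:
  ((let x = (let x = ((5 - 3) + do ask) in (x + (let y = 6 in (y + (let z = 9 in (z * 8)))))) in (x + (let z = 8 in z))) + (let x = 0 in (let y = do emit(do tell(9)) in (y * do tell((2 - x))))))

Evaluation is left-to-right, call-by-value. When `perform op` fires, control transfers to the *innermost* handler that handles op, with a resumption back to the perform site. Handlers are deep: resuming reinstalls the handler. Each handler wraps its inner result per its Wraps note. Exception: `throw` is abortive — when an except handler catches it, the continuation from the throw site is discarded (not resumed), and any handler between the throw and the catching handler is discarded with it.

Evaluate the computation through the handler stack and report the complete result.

Answer: [0, (95, (9, 2))]

Evaluation trace:
ask @ H2 ⇒ 7
tell(9) @ H0 ⇒ log+=9
emit(0) @ H1 ⇒ out+=0
tell(2) @ H0 ⇒ log+=2
H0 returns (95, (9, 2))
H1 returns [0, (95, (9, 2))]
H2 returns [0, (95, (9, 2))]
H3 returns [0, (95, (9, 2))]
= [0, (95, (9, 2))]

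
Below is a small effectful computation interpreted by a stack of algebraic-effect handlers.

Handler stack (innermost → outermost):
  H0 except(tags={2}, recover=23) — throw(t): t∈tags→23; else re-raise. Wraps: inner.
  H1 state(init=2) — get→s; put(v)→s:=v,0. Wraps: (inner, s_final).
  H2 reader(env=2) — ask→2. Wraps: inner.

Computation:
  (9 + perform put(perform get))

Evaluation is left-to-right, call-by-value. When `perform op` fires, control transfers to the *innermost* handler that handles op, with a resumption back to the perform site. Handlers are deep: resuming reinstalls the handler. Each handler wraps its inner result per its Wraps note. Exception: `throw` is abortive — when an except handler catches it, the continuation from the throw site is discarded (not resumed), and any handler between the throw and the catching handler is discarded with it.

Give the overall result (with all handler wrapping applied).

Answer: (9, 2)

Evaluation trace:
get @ H1 ⇒ 2
put(2) @ H1 ⇒ s:=2
H0 returns 9
H1 returns (9, 2)
H2 returns (9, 2)
= (9, 2)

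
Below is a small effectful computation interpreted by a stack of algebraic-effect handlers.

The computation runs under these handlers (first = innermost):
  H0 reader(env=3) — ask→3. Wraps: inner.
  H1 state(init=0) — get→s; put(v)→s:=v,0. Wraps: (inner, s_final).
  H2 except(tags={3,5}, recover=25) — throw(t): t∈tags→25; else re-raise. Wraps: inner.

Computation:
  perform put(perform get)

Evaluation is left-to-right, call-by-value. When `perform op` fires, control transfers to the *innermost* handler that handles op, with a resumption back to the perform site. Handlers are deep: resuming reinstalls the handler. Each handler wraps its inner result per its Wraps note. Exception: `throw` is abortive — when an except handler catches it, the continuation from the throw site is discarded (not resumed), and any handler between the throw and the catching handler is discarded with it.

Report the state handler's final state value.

Step-by-step:
get @ H1 ⇒ 0
put(0) @ H1 ⇒ s:=0
H0 returns 0
H1 returns (0, 0)
H2 returns (0, 0)
= (0, 0)

Answer: 0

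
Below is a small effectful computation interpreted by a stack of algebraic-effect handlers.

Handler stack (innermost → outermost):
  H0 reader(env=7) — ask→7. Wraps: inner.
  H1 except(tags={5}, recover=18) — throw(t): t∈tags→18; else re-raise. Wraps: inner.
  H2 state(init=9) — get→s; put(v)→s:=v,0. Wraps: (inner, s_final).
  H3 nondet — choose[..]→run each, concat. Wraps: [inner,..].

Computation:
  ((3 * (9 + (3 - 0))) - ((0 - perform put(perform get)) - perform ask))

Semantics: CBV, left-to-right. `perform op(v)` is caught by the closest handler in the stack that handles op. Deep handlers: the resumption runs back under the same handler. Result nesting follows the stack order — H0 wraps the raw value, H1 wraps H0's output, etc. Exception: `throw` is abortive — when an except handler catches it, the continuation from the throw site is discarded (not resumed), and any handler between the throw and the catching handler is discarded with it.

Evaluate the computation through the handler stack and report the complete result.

Answer: [(43, 9)]

Evaluation trace:
get @ H2 ⇒ 9
put(9) @ H2 ⇒ s:=9
ask @ H0 ⇒ 7
H0 returns 43
H1 returns 43
H2 returns (43, 9)
H3 returns [(43, 9)]
= [(43, 9)]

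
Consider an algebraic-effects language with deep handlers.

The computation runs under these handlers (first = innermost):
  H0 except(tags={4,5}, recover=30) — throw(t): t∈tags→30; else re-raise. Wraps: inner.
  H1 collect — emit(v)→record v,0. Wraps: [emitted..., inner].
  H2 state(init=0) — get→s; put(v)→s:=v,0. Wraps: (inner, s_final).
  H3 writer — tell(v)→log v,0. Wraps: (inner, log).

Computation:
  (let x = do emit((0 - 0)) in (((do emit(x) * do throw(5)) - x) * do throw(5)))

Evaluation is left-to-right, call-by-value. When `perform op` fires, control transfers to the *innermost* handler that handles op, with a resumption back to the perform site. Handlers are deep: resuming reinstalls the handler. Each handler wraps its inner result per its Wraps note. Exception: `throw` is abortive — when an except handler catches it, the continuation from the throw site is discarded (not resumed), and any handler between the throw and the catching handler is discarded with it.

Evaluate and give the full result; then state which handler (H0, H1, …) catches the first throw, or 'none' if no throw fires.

Answer: (([0, 0, 30], 0), ()) ; first throw caught by: H0

Evaluation trace:
emit(0) @ H1 ⇒ out+=0
emit(0) @ H1 ⇒ out+=0
throw(5) @ H0 caught ⇒ 30
H1 returns [0, 0, 30]
H2 returns ([0, 0, 30], 0)
H3 returns (([0, 0, 30], 0), ())
= (([0, 0, 30], 0), ())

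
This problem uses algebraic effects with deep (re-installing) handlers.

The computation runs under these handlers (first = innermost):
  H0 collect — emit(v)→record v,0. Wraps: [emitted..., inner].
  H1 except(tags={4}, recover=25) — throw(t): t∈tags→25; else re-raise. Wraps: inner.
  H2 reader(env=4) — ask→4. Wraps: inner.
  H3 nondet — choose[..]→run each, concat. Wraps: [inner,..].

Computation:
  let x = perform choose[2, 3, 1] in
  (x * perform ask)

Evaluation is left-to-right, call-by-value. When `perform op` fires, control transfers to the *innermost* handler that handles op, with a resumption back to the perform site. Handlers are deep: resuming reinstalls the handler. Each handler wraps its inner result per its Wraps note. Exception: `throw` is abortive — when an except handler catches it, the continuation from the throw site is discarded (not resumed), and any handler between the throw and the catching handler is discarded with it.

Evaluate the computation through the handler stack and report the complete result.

Answer: [[8], [12], [4]]

Working:
choose[2, 3, 1] @ H3
  branch[0] choose=2:
    ask @ H2 ⇒ 4
    H0 returns [8]
    H1 returns [8]
    H2 returns [8]
    H3 returns [[8]]
  branch[1] choose=3:
    ask @ H2 ⇒ 4
    H0 returns [12]
    H1 returns [12]
    H2 returns [12]
    H3 returns [[12]]
  branch[2] choose=1:
    ask @ H2 ⇒ 4
    H0 returns [4]
    H1 returns [4]
    H2 returns [4]
    H3 returns [[4]]
= [[8], [12], [4]]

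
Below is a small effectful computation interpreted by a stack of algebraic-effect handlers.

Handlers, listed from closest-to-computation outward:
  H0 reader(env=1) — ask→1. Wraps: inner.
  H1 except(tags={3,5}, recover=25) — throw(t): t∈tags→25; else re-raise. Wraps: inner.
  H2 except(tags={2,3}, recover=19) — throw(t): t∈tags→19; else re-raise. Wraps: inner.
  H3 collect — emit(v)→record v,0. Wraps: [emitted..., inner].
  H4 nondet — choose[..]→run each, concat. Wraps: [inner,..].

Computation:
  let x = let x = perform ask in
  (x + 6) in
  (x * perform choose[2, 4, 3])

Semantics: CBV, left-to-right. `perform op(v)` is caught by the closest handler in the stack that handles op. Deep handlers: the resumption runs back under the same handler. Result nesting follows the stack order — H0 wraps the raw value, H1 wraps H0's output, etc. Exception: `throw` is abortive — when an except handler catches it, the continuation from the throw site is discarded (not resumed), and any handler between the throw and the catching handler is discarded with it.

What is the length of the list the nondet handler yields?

Working:
ask @ H0 ⇒ 1
choose[2, 4, 3] @ H4
  branch[0] choose=2:
    H0 returns 14
    H1 returns 14
    H2 returns 14
    H3 returns [14]
    H4 returns [[14]]
  branch[1] choose=4:
    H0 returns 28
    H1 returns 28
    H2 returns 28
    H3 returns [28]
    H4 returns [[28]]
  branch[2] choose=3:
    H0 returns 21
    H1 returns 21
    H2 returns 21
    H3 returns [21]
    H4 returns [[21]]
= [[14], [28], [21]]

Answer: 3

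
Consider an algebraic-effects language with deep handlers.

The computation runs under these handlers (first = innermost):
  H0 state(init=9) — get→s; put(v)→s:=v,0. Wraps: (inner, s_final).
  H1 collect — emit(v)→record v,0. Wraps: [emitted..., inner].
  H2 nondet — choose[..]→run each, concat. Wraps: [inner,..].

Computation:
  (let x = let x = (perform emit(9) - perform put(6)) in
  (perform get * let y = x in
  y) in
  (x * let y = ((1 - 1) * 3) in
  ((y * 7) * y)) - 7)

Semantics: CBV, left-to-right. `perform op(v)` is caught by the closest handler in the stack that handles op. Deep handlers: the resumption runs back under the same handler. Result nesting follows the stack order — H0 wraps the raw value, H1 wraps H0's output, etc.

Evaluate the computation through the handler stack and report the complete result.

Working:
emit(9) @ H1 ⇒ out+=9
put(6) @ H0 ⇒ s:=6
get @ H0 ⇒ 6
H0 returns (-7, 6)
H1 returns [9, (-7, 6)]
H2 returns [[9, (-7, 6)]]
= [[9, (-7, 6)]]

Answer: [[9, (-7, 6)]]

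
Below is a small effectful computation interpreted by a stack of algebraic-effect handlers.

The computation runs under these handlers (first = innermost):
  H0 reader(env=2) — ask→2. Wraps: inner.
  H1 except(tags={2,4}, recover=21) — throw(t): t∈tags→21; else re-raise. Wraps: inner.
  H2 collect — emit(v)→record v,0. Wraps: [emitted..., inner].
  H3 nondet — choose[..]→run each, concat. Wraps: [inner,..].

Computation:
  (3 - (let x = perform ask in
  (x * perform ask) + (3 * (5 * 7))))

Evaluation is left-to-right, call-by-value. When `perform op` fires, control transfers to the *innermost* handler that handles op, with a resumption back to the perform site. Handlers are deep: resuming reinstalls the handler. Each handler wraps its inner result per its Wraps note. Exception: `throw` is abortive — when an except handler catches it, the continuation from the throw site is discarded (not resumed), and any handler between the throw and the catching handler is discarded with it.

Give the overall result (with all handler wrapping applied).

Answer: [[-106]]

Step-by-step:
ask @ H0 ⇒ 2
ask @ H0 ⇒ 2
H0 returns -106
H1 returns -106
H2 returns [-106]
H3 returns [[-106]]
= [[-106]]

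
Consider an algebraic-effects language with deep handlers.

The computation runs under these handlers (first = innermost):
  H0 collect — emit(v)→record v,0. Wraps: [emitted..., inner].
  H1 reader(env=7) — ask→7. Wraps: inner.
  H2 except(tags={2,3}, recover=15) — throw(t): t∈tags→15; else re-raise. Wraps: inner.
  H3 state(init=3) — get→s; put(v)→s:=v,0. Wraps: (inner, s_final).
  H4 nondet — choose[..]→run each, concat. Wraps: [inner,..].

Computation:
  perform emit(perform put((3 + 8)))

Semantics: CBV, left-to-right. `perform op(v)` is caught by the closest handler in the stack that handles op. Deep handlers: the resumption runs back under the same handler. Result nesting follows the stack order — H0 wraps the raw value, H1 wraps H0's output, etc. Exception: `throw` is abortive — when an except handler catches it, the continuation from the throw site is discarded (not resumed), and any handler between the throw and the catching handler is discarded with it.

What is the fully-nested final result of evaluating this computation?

Evaluation trace:
put(11) @ H3 ⇒ s:=11
emit(0) @ H0 ⇒ out+=0
H0 returns [0, 0]
H1 returns [0, 0]
H2 returns [0, 0]
H3 returns ([0, 0], 11)
H4 returns [([0, 0], 11)]
= [([0, 0], 11)]

Answer: [([0, 0], 11)]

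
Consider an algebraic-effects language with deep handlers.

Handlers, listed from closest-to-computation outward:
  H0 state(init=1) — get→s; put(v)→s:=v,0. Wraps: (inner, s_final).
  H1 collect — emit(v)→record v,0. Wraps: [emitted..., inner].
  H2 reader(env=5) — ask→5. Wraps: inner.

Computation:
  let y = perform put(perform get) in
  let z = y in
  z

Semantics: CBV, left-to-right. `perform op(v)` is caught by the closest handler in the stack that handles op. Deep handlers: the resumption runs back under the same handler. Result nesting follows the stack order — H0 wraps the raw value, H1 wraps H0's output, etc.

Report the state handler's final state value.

Step-by-step:
get @ H0 ⇒ 1
put(1) @ H0 ⇒ s:=1
H0 returns (0, 1)
H1 returns [(0, 1)]
H2 returns [(0, 1)]
= [(0, 1)]

Answer: 1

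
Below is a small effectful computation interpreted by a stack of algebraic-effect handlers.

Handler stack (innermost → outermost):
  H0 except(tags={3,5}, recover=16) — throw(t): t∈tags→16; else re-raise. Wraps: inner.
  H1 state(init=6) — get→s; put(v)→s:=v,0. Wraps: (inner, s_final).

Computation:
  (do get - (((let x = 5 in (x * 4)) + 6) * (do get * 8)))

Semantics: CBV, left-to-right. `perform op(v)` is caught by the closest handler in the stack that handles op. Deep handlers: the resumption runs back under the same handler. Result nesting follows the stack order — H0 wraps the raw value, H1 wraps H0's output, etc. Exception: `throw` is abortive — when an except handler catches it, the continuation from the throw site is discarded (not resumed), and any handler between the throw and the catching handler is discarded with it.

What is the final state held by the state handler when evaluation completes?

Answer: 6

Evaluation trace:
get @ H1 ⇒ 6
get @ H1 ⇒ 6
H0 returns -1242
H1 returns (-1242, 6)
= (-1242, 6)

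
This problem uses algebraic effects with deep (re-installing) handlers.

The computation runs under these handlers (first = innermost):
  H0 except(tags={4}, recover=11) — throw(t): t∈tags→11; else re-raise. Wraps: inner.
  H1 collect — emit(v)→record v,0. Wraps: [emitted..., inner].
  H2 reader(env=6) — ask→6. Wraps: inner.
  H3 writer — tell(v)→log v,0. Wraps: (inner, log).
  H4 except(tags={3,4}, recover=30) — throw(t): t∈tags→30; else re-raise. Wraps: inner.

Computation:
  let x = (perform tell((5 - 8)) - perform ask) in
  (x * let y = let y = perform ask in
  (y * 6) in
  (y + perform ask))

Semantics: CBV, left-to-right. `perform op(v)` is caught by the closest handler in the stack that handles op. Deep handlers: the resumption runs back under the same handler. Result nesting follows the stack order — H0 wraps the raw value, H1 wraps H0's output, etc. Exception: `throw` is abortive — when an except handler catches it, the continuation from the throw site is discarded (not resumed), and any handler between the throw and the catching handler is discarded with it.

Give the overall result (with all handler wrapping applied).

Working:
tell(-3) @ H3 ⇒ log+=-3
ask @ H2 ⇒ 6
ask @ H2 ⇒ 6
ask @ H2 ⇒ 6
H0 returns -252
H1 returns [-252]
H2 returns [-252]
H3 returns ([-252], (-3))
H4 returns ([-252], (-3))
= ([-252], (-3))

Answer: ([-252], (-3))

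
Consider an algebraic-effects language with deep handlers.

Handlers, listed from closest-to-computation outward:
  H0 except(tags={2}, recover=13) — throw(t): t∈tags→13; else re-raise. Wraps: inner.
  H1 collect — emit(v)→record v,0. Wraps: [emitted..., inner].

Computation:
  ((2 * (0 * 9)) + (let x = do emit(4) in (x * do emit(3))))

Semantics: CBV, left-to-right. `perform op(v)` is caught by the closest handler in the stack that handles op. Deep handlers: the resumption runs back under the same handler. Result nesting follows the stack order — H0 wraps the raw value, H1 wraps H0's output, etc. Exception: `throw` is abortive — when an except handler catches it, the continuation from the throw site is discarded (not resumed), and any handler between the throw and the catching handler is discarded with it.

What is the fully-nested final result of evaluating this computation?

Answer: [4, 3, 0]

Step-by-step:
emit(4) @ H1 ⇒ out+=4
emit(3) @ H1 ⇒ out+=3
H0 returns 0
H1 returns [4, 3, 0]
= [4, 3, 0]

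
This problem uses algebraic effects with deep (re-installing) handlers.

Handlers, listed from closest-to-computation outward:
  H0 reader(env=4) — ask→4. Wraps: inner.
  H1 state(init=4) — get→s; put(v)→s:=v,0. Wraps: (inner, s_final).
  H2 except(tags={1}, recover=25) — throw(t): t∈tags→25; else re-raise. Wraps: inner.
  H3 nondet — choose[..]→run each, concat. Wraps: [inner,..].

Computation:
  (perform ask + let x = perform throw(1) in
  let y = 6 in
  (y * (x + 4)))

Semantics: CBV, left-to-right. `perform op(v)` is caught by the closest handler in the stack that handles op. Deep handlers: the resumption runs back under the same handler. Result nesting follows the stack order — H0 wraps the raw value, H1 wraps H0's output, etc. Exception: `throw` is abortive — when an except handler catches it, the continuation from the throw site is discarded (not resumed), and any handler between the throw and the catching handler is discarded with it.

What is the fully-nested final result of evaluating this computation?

Evaluation trace:
ask @ H0 ⇒ 4
throw(1) @ H2 caught ⇒ 25
H3 returns [25]
= [25]

Answer: [25]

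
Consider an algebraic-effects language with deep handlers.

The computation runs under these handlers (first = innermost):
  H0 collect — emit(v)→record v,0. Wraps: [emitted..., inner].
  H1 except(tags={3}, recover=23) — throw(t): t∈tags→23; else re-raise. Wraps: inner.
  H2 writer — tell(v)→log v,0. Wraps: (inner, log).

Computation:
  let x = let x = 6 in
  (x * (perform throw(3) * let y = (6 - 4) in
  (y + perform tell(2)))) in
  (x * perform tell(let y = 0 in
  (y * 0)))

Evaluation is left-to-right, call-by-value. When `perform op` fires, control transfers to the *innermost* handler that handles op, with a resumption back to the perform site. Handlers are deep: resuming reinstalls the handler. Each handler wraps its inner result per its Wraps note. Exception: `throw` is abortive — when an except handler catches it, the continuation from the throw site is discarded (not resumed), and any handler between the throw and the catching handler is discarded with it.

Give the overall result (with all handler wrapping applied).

Answer: (23, ())

Working:
throw(3) @ H1 caught ⇒ 23
H2 returns (23, ())
= (23, ())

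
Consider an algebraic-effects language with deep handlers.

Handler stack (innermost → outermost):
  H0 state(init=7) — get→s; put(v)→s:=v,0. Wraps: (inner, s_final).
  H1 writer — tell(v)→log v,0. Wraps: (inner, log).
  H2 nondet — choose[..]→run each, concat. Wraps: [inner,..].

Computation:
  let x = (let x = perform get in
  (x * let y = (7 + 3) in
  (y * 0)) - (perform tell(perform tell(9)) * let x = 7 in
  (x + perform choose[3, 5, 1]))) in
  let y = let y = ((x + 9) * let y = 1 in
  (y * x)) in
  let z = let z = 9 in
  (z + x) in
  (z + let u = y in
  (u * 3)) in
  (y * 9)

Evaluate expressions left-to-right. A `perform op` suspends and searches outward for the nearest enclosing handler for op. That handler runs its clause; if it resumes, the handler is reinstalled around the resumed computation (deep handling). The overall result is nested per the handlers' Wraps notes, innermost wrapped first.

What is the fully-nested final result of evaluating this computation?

Working:
get @ H0 ⇒ 7
tell(9) @ H1 ⇒ log+=9
tell(0) @ H1 ⇒ log+=0
choose[3, 5, 1] @ H2
  branch[0] choose=3:
    H0 returns (81, 7)
    H1 returns ((81, 7), (9, 0))
    H2 returns [((81, 7), (9, 0))]
  branch[1] choose=5:
    H0 returns (81, 7)
    H1 returns ((81, 7), (9, 0))
    H2 returns [((81, 7), (9, 0))]
  branch[2] choose=1:
    H0 returns (81, 7)
    H1 returns ((81, 7), (9, 0))
    H2 returns [((81, 7), (9, 0))]
= [((81, 7), (9, 0)), ((81, 7), (9, 0)), ((81, 7), (9, 0))]

Answer: [((81, 7), (9, 0)), ((81, 7), (9, 0)), ((81, 7), (9, 0))]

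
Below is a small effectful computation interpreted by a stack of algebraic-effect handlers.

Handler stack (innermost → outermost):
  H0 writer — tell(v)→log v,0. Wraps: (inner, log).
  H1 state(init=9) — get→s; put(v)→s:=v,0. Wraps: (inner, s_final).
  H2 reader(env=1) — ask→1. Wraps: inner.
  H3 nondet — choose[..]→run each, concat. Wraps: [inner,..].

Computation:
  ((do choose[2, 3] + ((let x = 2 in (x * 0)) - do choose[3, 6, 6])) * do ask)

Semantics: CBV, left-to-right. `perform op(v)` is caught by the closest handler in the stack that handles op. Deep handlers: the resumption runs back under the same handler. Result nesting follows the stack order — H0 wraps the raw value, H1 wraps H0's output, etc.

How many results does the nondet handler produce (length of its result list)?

Answer: 6

Step-by-step:
choose[2, 3] @ H3
  branch[0] choose=2:
    choose[3, 6, 6] @ H3
      branch[0] choose=3:
        ask @ H2 ⇒ 1
        H0 returns (-1, ())
        H1 returns ((-1, ()), 9)
        H2 returns ((-1, ()), 9)
        H3 returns [((-1, ()), 9)]
      branch[1] choose=6:
        ask @ H2 ⇒ 1
        H0 returns (-4, ())
        H1 returns ((-4, ()), 9)
        H2 returns ((-4, ()), 9)
        H3 returns [((-4, ()), 9)]
      branch[2] choose=6:
        ask @ H2 ⇒ 1
        H0 returns (-4, ())
        H1 returns ((-4, ()), 9)
        H2 returns ((-4, ()), 9)
        H3 returns [((-4, ()), 9)]
  branch[1] choose=3:
    choose[3, 6, 6] @ H3
      branch[0] choose=3:
        ask @ H2 ⇒ 1
        H0 returns (0, ())
        H1 returns ((0, ()), 9)
        H2 returns ((0, ()), 9)
        H3 returns [((0, ()), 9)]
      branch[1] choose=6:
        ask @ H2 ⇒ 1
        H0 returns (-3, ())
        H1 returns ((-3, ()), 9)
        H2 returns ((-3, ()), 9)
        H3 returns [((-3, ()), 9)]
      branch[2] choose=6:
        ask @ H2 ⇒ 1
        H0 returns (-3, ())
        H1 returns ((-3, ()), 9)
        H2 returns ((-3, ()), 9)
        H3 returns [((-3, ()), 9)]
= [((-1, ()), 9), ((-4, ()), 9), ((-4, ()), 9), ((0, ()), 9), ((-3, ()), 9), ((-3, ()), 9)]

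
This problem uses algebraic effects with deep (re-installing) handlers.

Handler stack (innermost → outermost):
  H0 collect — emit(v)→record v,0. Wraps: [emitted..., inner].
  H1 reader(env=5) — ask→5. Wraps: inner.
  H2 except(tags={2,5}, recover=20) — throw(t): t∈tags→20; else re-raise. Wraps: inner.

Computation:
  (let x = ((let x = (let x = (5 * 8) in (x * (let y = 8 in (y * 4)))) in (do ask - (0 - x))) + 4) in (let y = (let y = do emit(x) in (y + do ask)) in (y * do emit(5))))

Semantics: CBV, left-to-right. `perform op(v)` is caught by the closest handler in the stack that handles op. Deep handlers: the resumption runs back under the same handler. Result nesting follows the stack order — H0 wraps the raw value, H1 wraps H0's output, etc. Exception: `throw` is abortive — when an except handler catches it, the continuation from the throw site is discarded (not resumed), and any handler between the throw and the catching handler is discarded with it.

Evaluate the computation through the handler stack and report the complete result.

Answer: [1289, 5, 0]

Evaluation trace:
ask @ H1 ⇒ 5
emit(1289) @ H0 ⇒ out+=1289
ask @ H1 ⇒ 5
emit(5) @ H0 ⇒ out+=5
H0 returns [1289, 5, 0]
H1 returns [1289, 5, 0]
H2 returns [1289, 5, 0]
= [1289, 5, 0]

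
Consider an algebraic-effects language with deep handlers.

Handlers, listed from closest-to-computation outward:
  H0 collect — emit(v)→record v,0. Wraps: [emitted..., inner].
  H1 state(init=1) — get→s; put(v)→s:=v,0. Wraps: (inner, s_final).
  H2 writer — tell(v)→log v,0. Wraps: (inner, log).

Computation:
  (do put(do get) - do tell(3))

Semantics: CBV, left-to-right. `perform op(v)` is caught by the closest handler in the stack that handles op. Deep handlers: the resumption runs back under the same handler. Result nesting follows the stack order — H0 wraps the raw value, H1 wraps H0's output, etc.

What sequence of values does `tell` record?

Answer: (3)

Step-by-step:
get @ H1 ⇒ 1
put(1) @ H1 ⇒ s:=1
tell(3) @ H2 ⇒ log+=3
H0 returns [0]
H1 returns ([0], 1)
H2 returns (([0], 1), (3))
= (([0], 1), (3))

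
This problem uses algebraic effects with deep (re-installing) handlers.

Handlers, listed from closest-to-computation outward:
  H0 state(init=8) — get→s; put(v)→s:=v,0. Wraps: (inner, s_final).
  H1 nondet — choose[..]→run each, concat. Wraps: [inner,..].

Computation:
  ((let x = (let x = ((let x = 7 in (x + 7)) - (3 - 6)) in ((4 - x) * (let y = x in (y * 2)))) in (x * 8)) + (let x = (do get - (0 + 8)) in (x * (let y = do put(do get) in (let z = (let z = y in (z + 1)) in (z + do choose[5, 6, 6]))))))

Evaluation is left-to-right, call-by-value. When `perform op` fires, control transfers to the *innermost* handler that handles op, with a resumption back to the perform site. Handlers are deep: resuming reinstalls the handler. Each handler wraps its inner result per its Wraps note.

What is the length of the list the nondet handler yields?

Answer: 3

Step-by-step:
get @ H0 ⇒ 8
get @ H0 ⇒ 8
put(8) @ H0 ⇒ s:=8
choose[5, 6, 6] @ H1
  branch[0] choose=5:
    H0 returns (-3536, 8)
    H1 returns [(-3536, 8)]
  branch[1] choose=6:
    H0 returns (-3536, 8)
    H1 returns [(-3536, 8)]
  branch[2] choose=6:
    H0 returns (-3536, 8)
    H1 returns [(-3536, 8)]
= [(-3536, 8), (-3536, 8), (-3536, 8)]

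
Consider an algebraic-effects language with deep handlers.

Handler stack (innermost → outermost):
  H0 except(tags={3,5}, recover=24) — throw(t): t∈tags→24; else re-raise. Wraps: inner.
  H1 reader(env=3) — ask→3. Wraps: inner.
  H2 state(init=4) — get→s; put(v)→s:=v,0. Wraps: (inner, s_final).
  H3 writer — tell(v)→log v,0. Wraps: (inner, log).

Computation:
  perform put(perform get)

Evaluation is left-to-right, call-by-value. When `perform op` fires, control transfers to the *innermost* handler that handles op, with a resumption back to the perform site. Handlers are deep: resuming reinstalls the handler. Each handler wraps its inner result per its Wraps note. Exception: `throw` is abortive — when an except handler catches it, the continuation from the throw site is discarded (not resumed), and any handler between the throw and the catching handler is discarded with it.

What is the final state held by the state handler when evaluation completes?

Answer: 4

Evaluation trace:
get @ H2 ⇒ 4
put(4) @ H2 ⇒ s:=4
H0 returns 0
H1 returns 0
H2 returns (0, 4)
H3 returns ((0, 4), ())
= ((0, 4), ())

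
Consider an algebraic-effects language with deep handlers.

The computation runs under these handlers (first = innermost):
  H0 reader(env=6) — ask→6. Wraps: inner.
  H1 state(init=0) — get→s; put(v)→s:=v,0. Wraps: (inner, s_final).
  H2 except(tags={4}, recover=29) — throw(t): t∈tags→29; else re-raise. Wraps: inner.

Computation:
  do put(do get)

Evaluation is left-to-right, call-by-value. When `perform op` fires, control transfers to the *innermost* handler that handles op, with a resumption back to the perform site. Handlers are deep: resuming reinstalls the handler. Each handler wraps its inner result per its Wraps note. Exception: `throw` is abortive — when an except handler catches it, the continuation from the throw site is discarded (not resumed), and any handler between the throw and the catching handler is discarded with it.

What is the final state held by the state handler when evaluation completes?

Step-by-step:
get @ H1 ⇒ 0
put(0) @ H1 ⇒ s:=0
H0 returns 0
H1 returns (0, 0)
H2 returns (0, 0)
= (0, 0)

Answer: 0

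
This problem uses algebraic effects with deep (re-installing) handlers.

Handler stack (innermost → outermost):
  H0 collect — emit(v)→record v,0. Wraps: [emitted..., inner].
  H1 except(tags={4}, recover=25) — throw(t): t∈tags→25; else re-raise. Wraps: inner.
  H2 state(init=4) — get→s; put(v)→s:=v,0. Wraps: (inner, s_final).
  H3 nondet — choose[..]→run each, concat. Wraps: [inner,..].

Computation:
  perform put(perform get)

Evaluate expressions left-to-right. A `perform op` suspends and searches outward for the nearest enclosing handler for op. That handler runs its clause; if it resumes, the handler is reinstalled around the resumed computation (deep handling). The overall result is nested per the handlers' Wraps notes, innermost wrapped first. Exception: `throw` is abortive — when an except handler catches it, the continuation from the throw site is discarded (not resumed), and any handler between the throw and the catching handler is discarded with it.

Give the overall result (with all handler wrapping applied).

Answer: [([0], 4)]

Evaluation trace:
get @ H2 ⇒ 4
put(4) @ H2 ⇒ s:=4
H0 returns [0]
H1 returns [0]
H2 returns ([0], 4)
H3 returns [([0], 4)]
= [([0], 4)]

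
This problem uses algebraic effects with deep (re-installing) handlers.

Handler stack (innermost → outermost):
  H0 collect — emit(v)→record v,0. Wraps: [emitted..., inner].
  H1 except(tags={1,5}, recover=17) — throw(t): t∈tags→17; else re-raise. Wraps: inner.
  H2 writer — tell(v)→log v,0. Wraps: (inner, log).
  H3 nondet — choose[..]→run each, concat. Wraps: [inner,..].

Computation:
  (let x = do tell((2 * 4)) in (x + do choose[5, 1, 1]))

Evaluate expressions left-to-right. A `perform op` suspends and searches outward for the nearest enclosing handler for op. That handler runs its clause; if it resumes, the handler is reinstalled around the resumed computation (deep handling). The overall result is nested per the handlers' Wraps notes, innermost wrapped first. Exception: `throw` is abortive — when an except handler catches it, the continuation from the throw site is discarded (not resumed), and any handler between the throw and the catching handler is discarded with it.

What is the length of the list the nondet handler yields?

Answer: 3

Evaluation trace:
tell(8) @ H2 ⇒ log+=8
choose[5, 1, 1] @ H3
  branch[0] choose=5:
    H0 returns [5]
    H1 returns [5]
    H2 returns ([5], (8))
    H3 returns [([5], (8))]
  branch[1] choose=1:
    H0 returns [1]
    H1 returns [1]
    H2 returns ([1], (8))
    H3 returns [([1], (8))]
  branch[2] choose=1:
    H0 returns [1]
    H1 returns [1]
    H2 returns ([1], (8))
    H3 returns [([1], (8))]
= [([5], (8)), ([1], (8)), ([1], (8))]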